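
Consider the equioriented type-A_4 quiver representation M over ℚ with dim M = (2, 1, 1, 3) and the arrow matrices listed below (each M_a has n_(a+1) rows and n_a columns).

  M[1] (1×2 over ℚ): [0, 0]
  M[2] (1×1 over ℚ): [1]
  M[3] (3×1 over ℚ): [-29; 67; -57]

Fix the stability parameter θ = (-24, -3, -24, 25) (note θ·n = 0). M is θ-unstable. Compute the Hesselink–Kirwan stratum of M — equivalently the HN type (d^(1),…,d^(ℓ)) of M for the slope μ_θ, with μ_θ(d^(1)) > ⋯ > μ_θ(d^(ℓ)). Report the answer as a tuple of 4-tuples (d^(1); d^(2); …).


Barcode: M ≅ I[1,1]^2, I[2,4], I[4,4]^2. HN layers by μ_θ (3 steps, strictly decreasing):
  μ^(1)=25; μ^(2)=-27/2; μ^(3)=-24

((0, 0, 0, 3); (0, 1, 1, 0); (2, 0, 0, 0))


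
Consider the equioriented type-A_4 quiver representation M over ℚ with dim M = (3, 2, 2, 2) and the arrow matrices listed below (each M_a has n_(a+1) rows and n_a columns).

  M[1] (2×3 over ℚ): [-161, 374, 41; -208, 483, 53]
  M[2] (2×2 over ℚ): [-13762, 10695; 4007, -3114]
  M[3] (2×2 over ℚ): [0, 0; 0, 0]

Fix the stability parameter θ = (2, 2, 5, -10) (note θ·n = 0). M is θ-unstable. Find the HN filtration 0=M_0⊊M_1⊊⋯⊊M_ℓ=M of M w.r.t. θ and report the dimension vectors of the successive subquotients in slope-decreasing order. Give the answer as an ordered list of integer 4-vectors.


Via rank(M_{q-1}∘⋯∘M_p): M ≅ I[1,1], I[1,3]^2, I[4,4]^2.
μ_θ-semistable layers: μ^(1)=5; μ^(2)=2; μ^(3)=-10

((0, 0, 2, 0); (3, 2, 0, 0); (0, 0, 0, 2))


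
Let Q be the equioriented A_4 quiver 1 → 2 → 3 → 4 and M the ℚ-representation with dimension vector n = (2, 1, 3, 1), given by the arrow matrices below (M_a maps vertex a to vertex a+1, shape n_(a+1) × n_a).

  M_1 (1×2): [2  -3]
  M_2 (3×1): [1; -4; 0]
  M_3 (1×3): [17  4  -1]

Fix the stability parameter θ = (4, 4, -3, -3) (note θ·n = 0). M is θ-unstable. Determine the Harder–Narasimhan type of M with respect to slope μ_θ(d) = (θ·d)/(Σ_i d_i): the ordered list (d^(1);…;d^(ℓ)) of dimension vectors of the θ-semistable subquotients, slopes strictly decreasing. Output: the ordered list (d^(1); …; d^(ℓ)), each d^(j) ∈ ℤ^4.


Interval decomposition of M: I[1,1], I[1,4], I[3,3]^2.
HN type (ℓ=3): μ^(1)=4; μ^(2)=1/2; μ^(3)=-3

((1, 0, 0, 0); (1, 1, 1, 1); (0, 0, 2, 0))


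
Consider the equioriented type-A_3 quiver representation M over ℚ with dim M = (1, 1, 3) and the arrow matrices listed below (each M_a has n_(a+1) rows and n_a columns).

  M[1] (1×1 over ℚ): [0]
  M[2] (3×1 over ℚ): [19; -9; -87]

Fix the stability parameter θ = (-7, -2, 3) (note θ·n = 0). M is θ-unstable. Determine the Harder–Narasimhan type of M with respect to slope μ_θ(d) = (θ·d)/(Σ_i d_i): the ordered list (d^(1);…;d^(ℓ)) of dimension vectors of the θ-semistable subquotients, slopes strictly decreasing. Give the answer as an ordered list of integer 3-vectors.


Barcode: M ≅ I[1,1], I[2,3], I[3,3]^2. HN layers by μ_θ (3 steps, strictly decreasing):
  μ^(1)=3; μ^(2)=-2; μ^(3)=-7

((0, 0, 3); (0, 1, 0); (1, 0, 0))


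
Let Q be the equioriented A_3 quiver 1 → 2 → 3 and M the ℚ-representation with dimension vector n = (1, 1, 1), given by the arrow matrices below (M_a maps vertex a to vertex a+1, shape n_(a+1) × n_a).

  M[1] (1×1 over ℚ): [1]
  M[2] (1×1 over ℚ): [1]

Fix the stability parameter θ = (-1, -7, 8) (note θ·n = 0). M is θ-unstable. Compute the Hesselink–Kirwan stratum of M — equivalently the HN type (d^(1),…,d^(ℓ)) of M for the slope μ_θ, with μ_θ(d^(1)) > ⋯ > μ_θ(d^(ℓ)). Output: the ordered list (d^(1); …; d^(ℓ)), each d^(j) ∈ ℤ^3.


Via rank(M_{q-1}∘⋯∘M_p): M ≅ I[1,3].
μ_θ-semistable layers: μ^(1)=8; μ^(2)=-4

((0, 0, 1); (1, 1, 0))


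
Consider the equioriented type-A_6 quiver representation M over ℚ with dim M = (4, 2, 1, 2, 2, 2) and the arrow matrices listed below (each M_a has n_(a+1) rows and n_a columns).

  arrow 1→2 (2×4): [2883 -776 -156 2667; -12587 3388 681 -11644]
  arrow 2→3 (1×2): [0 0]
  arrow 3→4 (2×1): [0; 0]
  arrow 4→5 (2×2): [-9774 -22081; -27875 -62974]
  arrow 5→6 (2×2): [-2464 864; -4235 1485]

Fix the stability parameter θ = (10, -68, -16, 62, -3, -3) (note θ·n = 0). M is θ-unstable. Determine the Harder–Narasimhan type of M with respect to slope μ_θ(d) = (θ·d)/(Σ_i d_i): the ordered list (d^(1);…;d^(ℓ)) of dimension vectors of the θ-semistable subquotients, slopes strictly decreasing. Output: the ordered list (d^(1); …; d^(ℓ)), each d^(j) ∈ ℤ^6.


Interval decomposition of M: I[1,1]^2, I[1,2]^2, I[3,3], I[4,5], I[4,6], I[6,6].
HN type (ℓ=6): μ^(1)=59/2; μ^(2)=56/3; μ^(3)=10; μ^(4)=-3; μ^(5)=-16; μ^(6)=-29

((0, 0, 0, 1, 1, 0); (0, 0, 0, 1, 1, 1); (2, 0, 0, 0, 0, 0); (0, 0, 0, 0, 0, 1); (0, 0, 1, 0, 0, 0); (2, 2, 0, 0, 0, 0))


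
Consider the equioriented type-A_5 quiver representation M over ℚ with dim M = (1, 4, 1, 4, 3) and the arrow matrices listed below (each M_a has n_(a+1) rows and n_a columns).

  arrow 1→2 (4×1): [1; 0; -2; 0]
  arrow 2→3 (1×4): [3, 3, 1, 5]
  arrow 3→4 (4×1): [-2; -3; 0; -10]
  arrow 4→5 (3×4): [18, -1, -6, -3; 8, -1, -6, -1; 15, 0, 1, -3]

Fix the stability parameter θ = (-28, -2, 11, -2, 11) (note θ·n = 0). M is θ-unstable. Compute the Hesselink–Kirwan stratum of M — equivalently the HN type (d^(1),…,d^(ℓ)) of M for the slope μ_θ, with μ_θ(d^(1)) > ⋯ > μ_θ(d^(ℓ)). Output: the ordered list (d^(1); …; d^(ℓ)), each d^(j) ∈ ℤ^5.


Via rank(M_{q-1}∘⋯∘M_p): M ≅ I[1,5], I[2,2]^3, I[4,4], I[4,5]^2.
μ_θ-semistable layers: μ^(1)=11; μ^(2)=9/2; μ^(3)=-2; μ^(4)=-28

((0, 0, 0, 0, 3); (0, 0, 1, 1, 0); (0, 4, 0, 3, 0); (1, 0, 0, 0, 0))


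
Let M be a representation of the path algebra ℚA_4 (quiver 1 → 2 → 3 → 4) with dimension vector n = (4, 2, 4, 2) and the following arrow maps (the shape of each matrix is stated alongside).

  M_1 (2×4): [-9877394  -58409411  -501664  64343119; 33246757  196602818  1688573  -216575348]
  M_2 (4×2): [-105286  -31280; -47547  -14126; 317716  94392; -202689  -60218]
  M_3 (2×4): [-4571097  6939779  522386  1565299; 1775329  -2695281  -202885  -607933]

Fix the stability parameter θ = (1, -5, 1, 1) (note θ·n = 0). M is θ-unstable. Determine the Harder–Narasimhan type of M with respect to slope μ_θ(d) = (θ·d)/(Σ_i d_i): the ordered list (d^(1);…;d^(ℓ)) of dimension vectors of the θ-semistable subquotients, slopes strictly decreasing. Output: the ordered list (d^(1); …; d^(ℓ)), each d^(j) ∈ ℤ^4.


Interval decomposition of M: I[1,1]^2, I[1,3], I[1,4], I[3,3], I[3,4].
HN type (ℓ=2): μ^(1)=1; μ^(2)=-2

((2, 0, 4, 2); (2, 2, 0, 0))


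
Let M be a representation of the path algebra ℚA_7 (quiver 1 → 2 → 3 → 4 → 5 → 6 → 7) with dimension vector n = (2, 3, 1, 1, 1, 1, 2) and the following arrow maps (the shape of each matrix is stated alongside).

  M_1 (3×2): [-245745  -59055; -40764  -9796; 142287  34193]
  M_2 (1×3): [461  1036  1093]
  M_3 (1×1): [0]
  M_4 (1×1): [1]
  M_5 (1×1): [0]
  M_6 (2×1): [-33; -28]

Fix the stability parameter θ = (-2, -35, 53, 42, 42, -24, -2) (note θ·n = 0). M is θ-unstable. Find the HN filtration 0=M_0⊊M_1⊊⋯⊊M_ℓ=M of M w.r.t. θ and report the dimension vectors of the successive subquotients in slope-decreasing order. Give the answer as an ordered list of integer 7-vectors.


Via rank(M_{q-1}∘⋯∘M_p): M ≅ I[1,1], I[1,3], I[2,2]^2, I[4,5], I[6,7], I[7,7].
μ_θ-semistable layers: μ^(1)=53; μ^(2)=42; μ^(3)=-2; μ^(4)=-37/2; μ^(5)=-24; μ^(6)=-35

((0, 0, 1, 0, 0, 0, 0); (0, 0, 0, 1, 1, 0, 0); (1, 0, 0, 0, 0, 0, 2); (1, 1, 0, 0, 0, 0, 0); (0, 0, 0, 0, 0, 1, 0); (0, 2, 0, 0, 0, 0, 0))


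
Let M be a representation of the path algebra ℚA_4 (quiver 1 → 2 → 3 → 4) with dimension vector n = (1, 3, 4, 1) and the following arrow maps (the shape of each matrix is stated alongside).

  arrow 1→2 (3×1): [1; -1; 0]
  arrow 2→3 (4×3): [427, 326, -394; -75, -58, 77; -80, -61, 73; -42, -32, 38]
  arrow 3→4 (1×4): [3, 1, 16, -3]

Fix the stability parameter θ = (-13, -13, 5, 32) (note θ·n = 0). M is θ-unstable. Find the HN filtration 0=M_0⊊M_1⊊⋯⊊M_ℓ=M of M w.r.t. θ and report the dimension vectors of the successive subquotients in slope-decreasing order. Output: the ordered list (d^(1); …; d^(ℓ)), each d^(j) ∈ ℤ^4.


Barcode: M ≅ I[1,4], I[2,3]^2, I[3,3]. HN layers by μ_θ (3 steps, strictly decreasing):
  μ^(1)=32; μ^(2)=5; μ^(3)=-13

((0, 0, 0, 1); (0, 0, 4, 0); (1, 3, 0, 0))


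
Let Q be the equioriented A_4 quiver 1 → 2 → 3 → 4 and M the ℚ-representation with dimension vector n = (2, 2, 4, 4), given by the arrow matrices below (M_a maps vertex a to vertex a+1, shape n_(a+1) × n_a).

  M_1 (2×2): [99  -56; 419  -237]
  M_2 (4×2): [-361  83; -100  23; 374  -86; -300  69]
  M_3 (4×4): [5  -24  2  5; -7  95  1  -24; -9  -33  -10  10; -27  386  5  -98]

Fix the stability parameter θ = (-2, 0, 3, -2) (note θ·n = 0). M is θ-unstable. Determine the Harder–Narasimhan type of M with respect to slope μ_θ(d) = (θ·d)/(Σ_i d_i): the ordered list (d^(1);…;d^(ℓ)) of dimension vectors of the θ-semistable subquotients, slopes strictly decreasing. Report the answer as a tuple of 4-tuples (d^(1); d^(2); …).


Via rank(M_{q-1}∘⋯∘M_p): M ≅ I[1,4]^2, I[3,4]^2.
μ_θ-semistable layers: μ^(1)=1/2; μ^(2)=0; μ^(3)=-2

((0, 0, 4, 4); (0, 2, 0, 0); (2, 0, 0, 0))


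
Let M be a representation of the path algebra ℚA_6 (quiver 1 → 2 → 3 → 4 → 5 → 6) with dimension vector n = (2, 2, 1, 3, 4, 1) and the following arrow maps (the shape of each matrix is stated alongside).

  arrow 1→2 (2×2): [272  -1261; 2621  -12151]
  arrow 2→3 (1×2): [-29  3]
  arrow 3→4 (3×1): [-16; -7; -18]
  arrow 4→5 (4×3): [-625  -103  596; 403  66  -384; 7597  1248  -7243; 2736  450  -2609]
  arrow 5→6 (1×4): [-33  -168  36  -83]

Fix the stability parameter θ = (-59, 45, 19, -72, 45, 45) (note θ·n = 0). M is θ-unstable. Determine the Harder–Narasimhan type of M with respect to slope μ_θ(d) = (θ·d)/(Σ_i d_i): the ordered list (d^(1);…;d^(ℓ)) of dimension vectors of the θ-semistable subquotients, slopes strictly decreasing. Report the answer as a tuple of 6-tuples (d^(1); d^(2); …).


Interval decomposition of M: I[1,2], I[1,6], I[4,5]^2, I[5,5].
HN type (ℓ=4): μ^(1)=45; μ^(2)=-8/3; μ^(3)=-59; μ^(4)=-72

((0, 1, 0, 0, 4, 1); (0, 1, 1, 1, 0, 0); (2, 0, 0, 0, 0, 0); (0, 0, 0, 2, 0, 0))


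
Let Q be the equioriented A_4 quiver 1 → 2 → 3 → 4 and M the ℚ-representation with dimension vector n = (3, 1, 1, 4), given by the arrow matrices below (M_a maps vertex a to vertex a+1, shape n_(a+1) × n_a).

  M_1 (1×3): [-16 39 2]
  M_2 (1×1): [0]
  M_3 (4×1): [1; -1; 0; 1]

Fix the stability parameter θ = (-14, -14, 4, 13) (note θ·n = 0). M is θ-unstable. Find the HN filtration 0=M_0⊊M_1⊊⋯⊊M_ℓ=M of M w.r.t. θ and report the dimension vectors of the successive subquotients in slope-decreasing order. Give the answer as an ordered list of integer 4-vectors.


Via rank(M_{q-1}∘⋯∘M_p): M ≅ I[1,1]^2, I[1,2], I[3,4], I[4,4]^3.
μ_θ-semistable layers: μ^(1)=13; μ^(2)=4; μ^(3)=-14

((0, 0, 0, 4); (0, 0, 1, 0); (3, 1, 0, 0))


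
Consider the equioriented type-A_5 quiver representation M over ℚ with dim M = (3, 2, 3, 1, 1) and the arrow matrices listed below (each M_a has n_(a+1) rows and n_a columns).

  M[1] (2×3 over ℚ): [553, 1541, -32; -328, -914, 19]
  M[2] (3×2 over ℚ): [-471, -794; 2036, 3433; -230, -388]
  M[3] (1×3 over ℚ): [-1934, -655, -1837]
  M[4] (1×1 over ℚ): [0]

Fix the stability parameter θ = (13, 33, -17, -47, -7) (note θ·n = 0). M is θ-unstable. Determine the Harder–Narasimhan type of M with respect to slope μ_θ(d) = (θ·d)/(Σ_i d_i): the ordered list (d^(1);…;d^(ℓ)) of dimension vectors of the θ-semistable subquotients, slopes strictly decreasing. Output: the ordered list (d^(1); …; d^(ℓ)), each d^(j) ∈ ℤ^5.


Via rank(M_{q-1}∘⋯∘M_p): M ≅ I[1,1], I[1,3], I[1,4], I[3,3], I[5,5].
μ_θ-semistable layers: μ^(1)=13; μ^(2)=29/3; μ^(3)=-9/2; μ^(4)=-7; μ^(5)=-17

((1, 0, 0, 0, 0); (1, 1, 1, 0, 0); (1, 1, 1, 1, 0); (0, 0, 0, 0, 1); (0, 0, 1, 0, 0))


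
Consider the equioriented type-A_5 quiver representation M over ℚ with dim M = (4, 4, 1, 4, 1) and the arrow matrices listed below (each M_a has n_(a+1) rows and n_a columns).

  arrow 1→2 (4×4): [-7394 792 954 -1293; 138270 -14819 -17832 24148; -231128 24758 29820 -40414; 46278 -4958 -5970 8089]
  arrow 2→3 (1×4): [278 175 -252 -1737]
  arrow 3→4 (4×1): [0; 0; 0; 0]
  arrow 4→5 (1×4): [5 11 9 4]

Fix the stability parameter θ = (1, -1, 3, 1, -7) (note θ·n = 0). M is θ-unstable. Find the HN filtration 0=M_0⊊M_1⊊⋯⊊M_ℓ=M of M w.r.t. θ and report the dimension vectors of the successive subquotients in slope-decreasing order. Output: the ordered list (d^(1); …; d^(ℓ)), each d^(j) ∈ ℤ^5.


Via rank(M_{q-1}∘⋯∘M_p): M ≅ I[1,1]^2, I[1,2], I[1,3], I[2,2]^2, I[4,4]^3, I[4,5].
μ_θ-semistable layers: μ^(1)=3; μ^(2)=1; μ^(3)=0; μ^(4)=-1; μ^(5)=-3

((0, 0, 1, 0, 0); (2, 0, 0, 3, 0); (2, 2, 0, 0, 0); (0, 2, 0, 0, 0); (0, 0, 0, 1, 1))


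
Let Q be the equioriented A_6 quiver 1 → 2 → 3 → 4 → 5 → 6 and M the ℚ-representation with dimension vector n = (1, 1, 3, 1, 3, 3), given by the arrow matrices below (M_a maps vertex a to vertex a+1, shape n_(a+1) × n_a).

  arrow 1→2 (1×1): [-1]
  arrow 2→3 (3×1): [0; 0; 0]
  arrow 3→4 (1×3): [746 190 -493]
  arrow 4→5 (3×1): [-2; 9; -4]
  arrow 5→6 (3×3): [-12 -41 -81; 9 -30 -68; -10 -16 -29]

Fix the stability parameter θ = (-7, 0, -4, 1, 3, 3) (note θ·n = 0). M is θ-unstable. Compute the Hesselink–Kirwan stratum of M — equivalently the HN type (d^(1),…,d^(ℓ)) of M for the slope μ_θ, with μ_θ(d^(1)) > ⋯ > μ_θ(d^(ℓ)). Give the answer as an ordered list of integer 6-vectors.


Barcode: M ≅ I[1,2], I[3,3]^2, I[3,6], I[5,6]^2. HN layers by μ_θ (5 steps, strictly decreasing):
  μ^(1)=3; μ^(2)=1; μ^(3)=0; μ^(4)=-4; μ^(5)=-7

((0, 0, 0, 0, 3, 3); (0, 0, 0, 1, 0, 0); (0, 1, 0, 0, 0, 0); (0, 0, 3, 0, 0, 0); (1, 0, 0, 0, 0, 0))


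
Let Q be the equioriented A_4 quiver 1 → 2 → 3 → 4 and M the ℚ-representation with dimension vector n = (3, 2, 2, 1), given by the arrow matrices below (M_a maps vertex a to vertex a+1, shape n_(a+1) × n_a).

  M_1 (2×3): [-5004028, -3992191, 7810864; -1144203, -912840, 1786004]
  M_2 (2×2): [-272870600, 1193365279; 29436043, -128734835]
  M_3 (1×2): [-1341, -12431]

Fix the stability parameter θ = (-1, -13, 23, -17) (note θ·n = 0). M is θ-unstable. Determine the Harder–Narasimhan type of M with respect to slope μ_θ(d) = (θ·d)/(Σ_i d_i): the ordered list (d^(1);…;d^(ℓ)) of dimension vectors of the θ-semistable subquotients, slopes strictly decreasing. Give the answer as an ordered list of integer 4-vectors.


Barcode: M ≅ I[1,1], I[1,3], I[1,4]. HN layers by μ_θ (4 steps, strictly decreasing):
  μ^(1)=23; μ^(2)=3; μ^(3)=-1; μ^(4)=-7

((0, 0, 1, 0); (0, 0, 1, 1); (1, 0, 0, 0); (2, 2, 0, 0))


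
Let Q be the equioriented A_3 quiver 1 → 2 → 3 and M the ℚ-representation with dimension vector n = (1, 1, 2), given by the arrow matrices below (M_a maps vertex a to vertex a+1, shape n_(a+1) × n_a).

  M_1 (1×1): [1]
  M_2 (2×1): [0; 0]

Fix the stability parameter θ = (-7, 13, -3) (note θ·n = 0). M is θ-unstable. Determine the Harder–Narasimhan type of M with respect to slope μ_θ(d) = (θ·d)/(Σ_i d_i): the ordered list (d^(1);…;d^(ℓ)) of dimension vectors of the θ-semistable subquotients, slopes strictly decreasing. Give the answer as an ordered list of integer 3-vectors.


Interval decomposition of M: I[1,2], I[3,3]^2.
HN type (ℓ=3): μ^(1)=13; μ^(2)=-3; μ^(3)=-7

((0, 1, 0); (0, 0, 2); (1, 0, 0))


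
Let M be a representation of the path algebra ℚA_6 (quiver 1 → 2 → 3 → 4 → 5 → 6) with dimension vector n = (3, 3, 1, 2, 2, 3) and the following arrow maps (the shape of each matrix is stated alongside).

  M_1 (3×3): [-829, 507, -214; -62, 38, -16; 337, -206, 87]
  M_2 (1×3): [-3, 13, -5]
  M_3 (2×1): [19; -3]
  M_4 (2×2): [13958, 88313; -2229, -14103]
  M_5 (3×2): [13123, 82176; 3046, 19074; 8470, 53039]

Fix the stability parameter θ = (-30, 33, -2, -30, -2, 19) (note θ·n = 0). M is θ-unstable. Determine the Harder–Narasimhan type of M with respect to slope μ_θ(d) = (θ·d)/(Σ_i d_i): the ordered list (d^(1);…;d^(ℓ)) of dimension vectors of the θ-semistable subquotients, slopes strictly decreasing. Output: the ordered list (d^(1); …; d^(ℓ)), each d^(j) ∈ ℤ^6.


Interval decomposition of M: I[1,1], I[1,2], I[1,6], I[2,2], I[4,6], I[6,6].
HN type (ℓ=5): μ^(1)=33; μ^(2)=19; μ^(3)=-1/4; μ^(4)=-2; μ^(5)=-30

((0, 2, 0, 0, 0, 0); (0, 0, 0, 0, 0, 3); (0, 1, 1, 1, 1, 0); (0, 0, 0, 0, 1, 0); (3, 0, 0, 1, 0, 0))


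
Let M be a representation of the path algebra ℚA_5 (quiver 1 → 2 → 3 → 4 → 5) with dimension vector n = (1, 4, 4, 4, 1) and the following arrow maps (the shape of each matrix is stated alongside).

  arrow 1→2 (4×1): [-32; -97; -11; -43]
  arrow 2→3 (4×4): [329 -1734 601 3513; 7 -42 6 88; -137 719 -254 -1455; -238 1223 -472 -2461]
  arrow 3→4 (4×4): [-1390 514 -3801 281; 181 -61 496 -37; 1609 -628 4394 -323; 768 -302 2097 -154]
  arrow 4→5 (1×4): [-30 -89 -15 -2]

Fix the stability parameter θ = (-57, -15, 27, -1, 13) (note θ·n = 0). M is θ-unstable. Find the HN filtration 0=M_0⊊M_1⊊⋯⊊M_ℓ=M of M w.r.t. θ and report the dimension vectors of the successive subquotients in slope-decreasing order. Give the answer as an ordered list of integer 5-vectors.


Interval decomposition of M: I[1,2], I[2,4]^2, I[2,5], I[3,4].
HN type (ℓ=3): μ^(1)=13; μ^(2)=-15; μ^(3)=-57

((0, 0, 4, 4, 1); (0, 4, 0, 0, 0); (1, 0, 0, 0, 0))


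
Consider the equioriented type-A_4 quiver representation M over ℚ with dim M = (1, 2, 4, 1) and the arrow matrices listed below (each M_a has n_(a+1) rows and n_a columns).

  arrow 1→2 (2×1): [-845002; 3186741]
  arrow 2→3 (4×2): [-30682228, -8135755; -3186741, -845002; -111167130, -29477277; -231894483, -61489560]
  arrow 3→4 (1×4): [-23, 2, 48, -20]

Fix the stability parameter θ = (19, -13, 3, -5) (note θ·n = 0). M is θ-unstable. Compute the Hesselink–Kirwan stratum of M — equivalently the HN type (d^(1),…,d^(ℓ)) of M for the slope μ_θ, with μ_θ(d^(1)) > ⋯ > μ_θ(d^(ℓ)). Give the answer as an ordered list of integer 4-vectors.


Interval decomposition of M: I[1,4], I[2,3], I[3,3]^2.
HN type (ℓ=3): μ^(1)=3; μ^(2)=1; μ^(3)=-13

((0, 0, 3, 0); (1, 1, 1, 1); (0, 1, 0, 0))


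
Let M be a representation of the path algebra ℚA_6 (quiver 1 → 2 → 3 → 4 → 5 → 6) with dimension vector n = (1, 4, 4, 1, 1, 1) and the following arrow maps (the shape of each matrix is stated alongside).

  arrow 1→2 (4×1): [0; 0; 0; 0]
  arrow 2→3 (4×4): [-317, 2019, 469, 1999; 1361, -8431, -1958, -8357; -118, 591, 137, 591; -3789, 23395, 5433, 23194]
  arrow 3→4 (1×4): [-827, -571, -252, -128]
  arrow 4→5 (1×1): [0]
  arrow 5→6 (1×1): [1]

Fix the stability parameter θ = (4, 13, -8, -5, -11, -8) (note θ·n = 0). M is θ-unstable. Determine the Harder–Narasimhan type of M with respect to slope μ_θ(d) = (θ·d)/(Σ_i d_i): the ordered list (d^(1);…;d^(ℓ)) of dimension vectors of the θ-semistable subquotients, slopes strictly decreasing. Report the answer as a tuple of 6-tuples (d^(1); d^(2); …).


Interval decomposition of M: I[1,1], I[2,3]^3, I[2,4], I[5,6].
HN type (ℓ=5): μ^(1)=4; μ^(2)=5/2; μ^(3)=0; μ^(4)=-8; μ^(5)=-11

((1, 0, 0, 0, 0, 0); (0, 3, 3, 0, 0, 0); (0, 1, 1, 1, 0, 0); (0, 0, 0, 0, 0, 1); (0, 0, 0, 0, 1, 0))


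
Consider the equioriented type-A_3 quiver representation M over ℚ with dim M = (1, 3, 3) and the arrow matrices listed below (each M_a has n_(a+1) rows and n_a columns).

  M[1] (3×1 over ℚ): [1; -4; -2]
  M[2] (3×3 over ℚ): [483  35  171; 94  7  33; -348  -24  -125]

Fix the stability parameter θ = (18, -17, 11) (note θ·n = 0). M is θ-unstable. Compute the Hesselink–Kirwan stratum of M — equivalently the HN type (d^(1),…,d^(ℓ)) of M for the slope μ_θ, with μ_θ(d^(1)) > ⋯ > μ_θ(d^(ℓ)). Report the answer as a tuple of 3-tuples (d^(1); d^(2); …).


Barcode: M ≅ I[1,3], I[2,3]^2. HN layers by μ_θ (3 steps, strictly decreasing):
  μ^(1)=11; μ^(2)=1/2; μ^(3)=-17

((0, 0, 3); (1, 1, 0); (0, 2, 0))


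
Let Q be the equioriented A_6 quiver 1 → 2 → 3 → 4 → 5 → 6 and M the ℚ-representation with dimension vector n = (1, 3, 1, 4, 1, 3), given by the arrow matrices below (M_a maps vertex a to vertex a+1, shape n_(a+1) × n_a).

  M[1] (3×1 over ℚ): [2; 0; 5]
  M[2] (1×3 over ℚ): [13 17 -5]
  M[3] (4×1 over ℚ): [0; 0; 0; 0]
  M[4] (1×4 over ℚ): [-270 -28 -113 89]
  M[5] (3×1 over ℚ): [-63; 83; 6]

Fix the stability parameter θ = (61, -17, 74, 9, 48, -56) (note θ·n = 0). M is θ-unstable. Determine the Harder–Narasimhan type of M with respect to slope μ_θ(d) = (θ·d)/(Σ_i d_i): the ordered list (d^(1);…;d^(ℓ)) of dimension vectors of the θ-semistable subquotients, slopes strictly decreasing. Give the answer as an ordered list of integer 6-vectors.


Interval decomposition of M: I[1,3], I[2,2]^2, I[4,4]^3, I[4,6], I[6,6]^2.
HN type (ℓ=6): μ^(1)=74; μ^(2)=22; μ^(3)=9; μ^(4)=1/3; μ^(5)=-17; μ^(6)=-56

((0, 0, 1, 0, 0, 0); (1, 1, 0, 0, 0, 0); (0, 0, 0, 3, 0, 0); (0, 0, 0, 1, 1, 1); (0, 2, 0, 0, 0, 0); (0, 0, 0, 0, 0, 2))


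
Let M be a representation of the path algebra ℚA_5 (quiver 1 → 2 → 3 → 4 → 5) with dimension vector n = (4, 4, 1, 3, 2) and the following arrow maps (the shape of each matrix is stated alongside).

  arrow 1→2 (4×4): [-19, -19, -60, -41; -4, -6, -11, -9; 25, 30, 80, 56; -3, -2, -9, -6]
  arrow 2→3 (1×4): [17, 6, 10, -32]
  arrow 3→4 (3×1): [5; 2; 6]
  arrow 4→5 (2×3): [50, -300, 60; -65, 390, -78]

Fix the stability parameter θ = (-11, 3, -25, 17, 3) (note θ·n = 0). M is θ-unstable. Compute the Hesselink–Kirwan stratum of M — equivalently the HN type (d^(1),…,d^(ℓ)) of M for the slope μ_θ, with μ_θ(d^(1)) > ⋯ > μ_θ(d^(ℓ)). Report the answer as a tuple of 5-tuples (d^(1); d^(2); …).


Via rank(M_{q-1}∘⋯∘M_p): M ≅ I[1,2]^3, I[1,5], I[4,4]^2, I[5,5].
μ_θ-semistable layers: μ^(1)=17; μ^(2)=10; μ^(3)=3; μ^(4)=-11

((0, 0, 0, 2, 0); (0, 0, 0, 1, 1); (0, 3, 0, 0, 1); (4, 1, 1, 0, 0))


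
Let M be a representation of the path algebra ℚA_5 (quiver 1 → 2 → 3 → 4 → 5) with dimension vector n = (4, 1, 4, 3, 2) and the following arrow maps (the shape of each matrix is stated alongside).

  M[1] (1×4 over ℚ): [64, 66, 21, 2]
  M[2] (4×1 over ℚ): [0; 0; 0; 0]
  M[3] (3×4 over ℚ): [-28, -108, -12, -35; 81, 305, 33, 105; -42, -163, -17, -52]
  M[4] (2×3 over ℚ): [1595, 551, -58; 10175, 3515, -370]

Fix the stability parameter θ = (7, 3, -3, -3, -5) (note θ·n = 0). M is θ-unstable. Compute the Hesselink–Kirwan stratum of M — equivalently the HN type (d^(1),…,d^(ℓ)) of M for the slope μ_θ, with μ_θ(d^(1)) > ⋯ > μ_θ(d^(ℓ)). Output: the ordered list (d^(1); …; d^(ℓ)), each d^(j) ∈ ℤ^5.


Barcode: M ≅ I[1,1]^3, I[1,2], I[3,3], I[3,4]^2, I[3,5], I[5,5]. HN layers by μ_θ (5 steps, strictly decreasing):
  μ^(1)=7; μ^(2)=5; μ^(3)=-3; μ^(4)=-11/3; μ^(5)=-5

((3, 0, 0, 0, 0); (1, 1, 0, 0, 0); (0, 0, 3, 2, 0); (0, 0, 1, 1, 1); (0, 0, 0, 0, 1))


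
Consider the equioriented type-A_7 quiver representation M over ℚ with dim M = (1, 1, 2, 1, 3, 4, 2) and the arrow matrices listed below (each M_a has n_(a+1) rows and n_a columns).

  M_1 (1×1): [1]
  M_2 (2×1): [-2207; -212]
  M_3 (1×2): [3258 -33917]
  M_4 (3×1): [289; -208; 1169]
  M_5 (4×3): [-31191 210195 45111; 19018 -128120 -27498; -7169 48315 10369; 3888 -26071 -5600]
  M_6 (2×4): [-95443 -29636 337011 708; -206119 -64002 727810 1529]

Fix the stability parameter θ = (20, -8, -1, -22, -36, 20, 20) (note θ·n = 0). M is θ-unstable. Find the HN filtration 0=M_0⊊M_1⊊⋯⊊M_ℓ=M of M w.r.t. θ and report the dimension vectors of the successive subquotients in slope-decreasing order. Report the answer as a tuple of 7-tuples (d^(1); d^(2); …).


Barcode: M ≅ I[1,5], I[3,3], I[5,6], I[5,7], I[6,6], I[6,7]. HN layers by μ_θ (4 steps, strictly decreasing):
  μ^(1)=20; μ^(2)=-1; μ^(3)=-47/5; μ^(4)=-36

((0, 0, 0, 0, 0, 4, 2); (0, 0, 1, 0, 0, 0, 0); (1, 1, 1, 1, 1, 0, 0); (0, 0, 0, 0, 2, 0, 0))


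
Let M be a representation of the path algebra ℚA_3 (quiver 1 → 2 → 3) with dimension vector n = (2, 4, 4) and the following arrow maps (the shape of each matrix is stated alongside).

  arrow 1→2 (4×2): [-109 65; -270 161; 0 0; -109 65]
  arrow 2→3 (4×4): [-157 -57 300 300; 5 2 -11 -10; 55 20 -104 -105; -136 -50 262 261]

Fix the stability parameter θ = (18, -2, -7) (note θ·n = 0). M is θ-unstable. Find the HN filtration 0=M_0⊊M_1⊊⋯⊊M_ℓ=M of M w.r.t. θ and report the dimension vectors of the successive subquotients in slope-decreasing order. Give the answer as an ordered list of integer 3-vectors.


Via rank(M_{q-1}∘⋯∘M_p): M ≅ I[1,3]^2, I[2,3]^2.
μ_θ-semistable layers: μ^(1)=3; μ^(2)=-9/2

((2, 2, 2); (0, 2, 2))


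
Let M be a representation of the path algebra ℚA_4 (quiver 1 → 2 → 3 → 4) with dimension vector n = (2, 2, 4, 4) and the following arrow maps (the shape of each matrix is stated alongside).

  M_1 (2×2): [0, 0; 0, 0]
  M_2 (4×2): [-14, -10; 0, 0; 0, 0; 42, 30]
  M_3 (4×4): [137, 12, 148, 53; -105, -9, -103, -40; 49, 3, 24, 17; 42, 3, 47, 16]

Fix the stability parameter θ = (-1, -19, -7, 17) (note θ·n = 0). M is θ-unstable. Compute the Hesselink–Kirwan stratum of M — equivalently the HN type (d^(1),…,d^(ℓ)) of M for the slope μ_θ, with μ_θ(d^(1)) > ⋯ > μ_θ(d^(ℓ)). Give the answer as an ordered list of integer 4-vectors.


Interval decomposition of M: I[1,1]^2, I[2,2], I[2,4], I[3,4]^3.
HN type (ℓ=4): μ^(1)=17; μ^(2)=-1; μ^(3)=-7; μ^(4)=-19

((0, 0, 0, 4); (2, 0, 0, 0); (0, 0, 4, 0); (0, 2, 0, 0))


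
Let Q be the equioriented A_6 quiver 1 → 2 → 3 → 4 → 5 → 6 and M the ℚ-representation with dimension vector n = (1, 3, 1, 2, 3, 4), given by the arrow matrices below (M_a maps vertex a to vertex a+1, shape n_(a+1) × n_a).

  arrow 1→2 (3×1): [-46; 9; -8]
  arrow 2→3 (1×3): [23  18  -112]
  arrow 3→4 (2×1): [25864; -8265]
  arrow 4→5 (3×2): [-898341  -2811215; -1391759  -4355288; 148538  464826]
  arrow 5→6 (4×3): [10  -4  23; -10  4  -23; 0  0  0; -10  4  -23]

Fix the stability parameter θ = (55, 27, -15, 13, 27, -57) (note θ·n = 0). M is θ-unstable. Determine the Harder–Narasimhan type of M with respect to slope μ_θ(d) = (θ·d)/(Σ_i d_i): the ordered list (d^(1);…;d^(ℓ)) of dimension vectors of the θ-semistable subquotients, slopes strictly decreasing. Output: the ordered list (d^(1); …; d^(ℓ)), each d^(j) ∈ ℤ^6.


Barcode: M ≅ I[1,2], I[2,2], I[2,5], I[4,5], I[5,6], I[6,6]^3. HN layers by μ_θ (6 steps, strictly decreasing):
  μ^(1)=41; μ^(2)=27; μ^(3)=13; μ^(4)=6; μ^(5)=-15; μ^(6)=-57

((1, 1, 0, 0, 0, 0); (0, 1, 0, 0, 2, 0); (0, 0, 0, 2, 0, 0); (0, 1, 1, 0, 0, 0); (0, 0, 0, 0, 1, 1); (0, 0, 0, 0, 0, 3))


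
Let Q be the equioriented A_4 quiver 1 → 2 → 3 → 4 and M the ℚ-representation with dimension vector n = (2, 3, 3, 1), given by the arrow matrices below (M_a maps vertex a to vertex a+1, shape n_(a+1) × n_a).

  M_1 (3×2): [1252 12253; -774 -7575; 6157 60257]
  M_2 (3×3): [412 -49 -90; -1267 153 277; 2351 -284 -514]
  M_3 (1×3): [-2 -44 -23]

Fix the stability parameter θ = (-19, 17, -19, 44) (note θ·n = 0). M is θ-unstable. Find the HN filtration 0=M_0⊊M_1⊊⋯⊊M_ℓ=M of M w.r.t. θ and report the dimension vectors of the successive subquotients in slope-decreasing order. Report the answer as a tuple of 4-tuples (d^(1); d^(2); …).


Via rank(M_{q-1}∘⋯∘M_p): M ≅ I[1,3], I[1,4], I[2,3].
μ_θ-semistable layers: μ^(1)=44; μ^(2)=-1; μ^(3)=-19

((0, 0, 0, 1); (0, 3, 3, 0); (2, 0, 0, 0))


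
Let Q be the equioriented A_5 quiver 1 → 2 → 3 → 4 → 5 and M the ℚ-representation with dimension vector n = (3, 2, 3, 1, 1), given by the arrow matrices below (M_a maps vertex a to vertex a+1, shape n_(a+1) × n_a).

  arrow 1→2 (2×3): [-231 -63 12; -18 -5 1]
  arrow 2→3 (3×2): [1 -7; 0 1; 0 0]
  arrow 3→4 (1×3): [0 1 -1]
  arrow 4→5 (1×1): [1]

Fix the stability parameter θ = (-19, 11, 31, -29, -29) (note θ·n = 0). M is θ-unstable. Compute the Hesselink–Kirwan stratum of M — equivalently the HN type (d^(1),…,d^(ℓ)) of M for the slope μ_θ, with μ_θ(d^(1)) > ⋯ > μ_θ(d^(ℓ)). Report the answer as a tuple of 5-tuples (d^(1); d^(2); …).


Via rank(M_{q-1}∘⋯∘M_p): M ≅ I[1,1], I[1,3], I[1,5], I[3,3].
μ_θ-semistable layers: μ^(1)=31; μ^(2)=11; μ^(3)=-4; μ^(4)=-19

((0, 0, 2, 0, 0); (0, 1, 0, 0, 0); (0, 1, 1, 1, 1); (3, 0, 0, 0, 0))


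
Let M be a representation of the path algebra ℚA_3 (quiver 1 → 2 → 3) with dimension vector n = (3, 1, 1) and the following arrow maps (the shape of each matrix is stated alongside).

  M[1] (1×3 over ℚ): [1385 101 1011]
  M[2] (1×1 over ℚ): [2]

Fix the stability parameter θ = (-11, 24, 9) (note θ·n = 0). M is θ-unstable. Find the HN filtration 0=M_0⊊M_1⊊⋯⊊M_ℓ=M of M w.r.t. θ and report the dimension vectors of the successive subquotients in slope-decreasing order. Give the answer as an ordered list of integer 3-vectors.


Via rank(M_{q-1}∘⋯∘M_p): M ≅ I[1,1]^2, I[1,3].
μ_θ-semistable layers: μ^(1)=33/2; μ^(2)=-11

((0, 1, 1); (3, 0, 0))


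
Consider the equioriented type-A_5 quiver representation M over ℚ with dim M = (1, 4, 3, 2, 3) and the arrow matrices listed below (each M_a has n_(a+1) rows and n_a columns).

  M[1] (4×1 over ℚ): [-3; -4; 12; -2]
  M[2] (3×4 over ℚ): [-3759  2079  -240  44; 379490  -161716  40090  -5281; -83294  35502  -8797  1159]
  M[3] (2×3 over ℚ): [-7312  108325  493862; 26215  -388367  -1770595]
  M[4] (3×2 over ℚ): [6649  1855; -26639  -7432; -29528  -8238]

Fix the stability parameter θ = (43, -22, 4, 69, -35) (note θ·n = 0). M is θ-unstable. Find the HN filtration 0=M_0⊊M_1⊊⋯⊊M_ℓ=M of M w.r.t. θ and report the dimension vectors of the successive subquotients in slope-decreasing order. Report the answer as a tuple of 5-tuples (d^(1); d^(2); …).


Barcode: M ≅ I[1,5], I[2,2], I[2,3], I[2,5], I[5,5]. HN layers by μ_θ (5 steps, strictly decreasing):
  μ^(1)=17; μ^(2)=25/3; μ^(3)=4; μ^(4)=-22; μ^(5)=-35

((0, 0, 0, 2, 2); (1, 1, 1, 0, 0); (0, 0, 2, 0, 0); (0, 3, 0, 0, 0); (0, 0, 0, 0, 1))


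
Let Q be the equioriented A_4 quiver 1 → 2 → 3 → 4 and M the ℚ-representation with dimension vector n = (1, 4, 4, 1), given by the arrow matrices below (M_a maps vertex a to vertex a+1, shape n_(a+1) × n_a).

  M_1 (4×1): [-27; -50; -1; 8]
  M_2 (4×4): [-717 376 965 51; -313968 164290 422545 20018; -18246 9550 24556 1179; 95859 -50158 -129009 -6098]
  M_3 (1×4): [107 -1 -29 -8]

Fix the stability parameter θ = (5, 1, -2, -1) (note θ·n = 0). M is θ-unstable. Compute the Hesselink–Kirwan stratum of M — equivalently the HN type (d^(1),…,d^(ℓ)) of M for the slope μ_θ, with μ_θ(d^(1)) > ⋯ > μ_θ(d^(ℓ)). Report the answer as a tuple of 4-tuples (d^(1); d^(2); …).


Via rank(M_{q-1}∘⋯∘M_p): M ≅ I[1,4], I[2,2], I[2,3]^2, I[3,3].
μ_θ-semistable layers: μ^(1)=1; μ^(2)=3/4; μ^(3)=-1/2; μ^(4)=-2

((0, 1, 0, 0); (1, 1, 1, 1); (0, 2, 2, 0); (0, 0, 1, 0))


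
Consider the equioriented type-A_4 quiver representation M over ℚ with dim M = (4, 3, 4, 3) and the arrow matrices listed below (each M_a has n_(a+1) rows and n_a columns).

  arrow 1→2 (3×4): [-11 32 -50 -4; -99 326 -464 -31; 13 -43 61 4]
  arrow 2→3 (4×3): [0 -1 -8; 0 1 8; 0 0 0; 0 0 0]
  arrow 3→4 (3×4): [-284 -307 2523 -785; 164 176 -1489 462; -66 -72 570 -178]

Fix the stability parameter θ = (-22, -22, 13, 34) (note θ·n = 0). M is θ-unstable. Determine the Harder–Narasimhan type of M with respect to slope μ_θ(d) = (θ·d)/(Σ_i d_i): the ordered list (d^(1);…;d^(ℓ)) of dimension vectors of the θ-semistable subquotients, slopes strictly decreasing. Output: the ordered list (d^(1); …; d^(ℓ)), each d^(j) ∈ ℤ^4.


Barcode: M ≅ I[1,1], I[1,2]^2, I[1,4], I[3,3], I[3,4]^2. HN layers by μ_θ (3 steps, strictly decreasing):
  μ^(1)=34; μ^(2)=13; μ^(3)=-22

((0, 0, 0, 3); (0, 0, 4, 0); (4, 3, 0, 0))


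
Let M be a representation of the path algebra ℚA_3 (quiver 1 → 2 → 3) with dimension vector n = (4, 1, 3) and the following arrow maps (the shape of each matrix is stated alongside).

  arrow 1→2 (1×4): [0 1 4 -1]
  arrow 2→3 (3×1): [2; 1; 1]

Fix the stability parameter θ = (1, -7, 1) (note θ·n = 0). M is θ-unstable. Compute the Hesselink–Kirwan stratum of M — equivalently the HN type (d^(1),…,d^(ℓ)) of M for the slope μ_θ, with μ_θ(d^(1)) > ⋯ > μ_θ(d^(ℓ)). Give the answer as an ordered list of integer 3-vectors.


Via rank(M_{q-1}∘⋯∘M_p): M ≅ I[1,1]^3, I[1,3], I[3,3]^2.
μ_θ-semistable layers: μ^(1)=1; μ^(2)=-3

((3, 0, 3); (1, 1, 0))


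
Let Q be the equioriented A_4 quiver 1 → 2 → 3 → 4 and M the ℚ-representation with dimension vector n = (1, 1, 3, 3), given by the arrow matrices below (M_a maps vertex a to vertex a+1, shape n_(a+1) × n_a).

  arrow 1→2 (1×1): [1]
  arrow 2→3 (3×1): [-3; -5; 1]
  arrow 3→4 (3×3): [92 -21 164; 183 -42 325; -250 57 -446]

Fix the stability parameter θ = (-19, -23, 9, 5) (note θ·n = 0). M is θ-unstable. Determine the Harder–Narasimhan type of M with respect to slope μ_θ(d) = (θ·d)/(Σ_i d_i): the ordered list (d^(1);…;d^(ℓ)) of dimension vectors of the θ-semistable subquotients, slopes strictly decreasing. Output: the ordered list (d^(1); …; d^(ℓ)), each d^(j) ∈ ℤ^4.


Via rank(M_{q-1}∘⋯∘M_p): M ≅ I[1,4], I[3,3], I[3,4], I[4,4].
μ_θ-semistable layers: μ^(1)=9; μ^(2)=7; μ^(3)=5; μ^(4)=-21

((0, 0, 1, 0); (0, 0, 2, 2); (0, 0, 0, 1); (1, 1, 0, 0))


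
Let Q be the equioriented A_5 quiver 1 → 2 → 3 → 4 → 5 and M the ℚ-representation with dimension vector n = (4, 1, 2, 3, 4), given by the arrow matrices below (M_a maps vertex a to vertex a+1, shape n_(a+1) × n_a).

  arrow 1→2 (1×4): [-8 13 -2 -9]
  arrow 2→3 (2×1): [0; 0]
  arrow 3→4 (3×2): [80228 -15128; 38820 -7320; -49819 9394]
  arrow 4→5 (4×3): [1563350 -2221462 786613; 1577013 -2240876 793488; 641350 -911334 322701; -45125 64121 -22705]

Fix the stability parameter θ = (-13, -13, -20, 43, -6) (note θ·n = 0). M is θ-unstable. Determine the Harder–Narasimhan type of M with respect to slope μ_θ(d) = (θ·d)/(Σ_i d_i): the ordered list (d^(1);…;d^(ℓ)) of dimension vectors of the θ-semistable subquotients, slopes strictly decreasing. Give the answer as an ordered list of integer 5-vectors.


Interval decomposition of M: I[1,1]^3, I[1,2], I[3,3], I[3,5], I[4,5]^2, I[5,5].
HN type (ℓ=4): μ^(1)=37/2; μ^(2)=-6; μ^(3)=-13; μ^(4)=-20

((0, 0, 0, 3, 3); (0, 0, 0, 0, 1); (4, 1, 0, 0, 0); (0, 0, 2, 0, 0))


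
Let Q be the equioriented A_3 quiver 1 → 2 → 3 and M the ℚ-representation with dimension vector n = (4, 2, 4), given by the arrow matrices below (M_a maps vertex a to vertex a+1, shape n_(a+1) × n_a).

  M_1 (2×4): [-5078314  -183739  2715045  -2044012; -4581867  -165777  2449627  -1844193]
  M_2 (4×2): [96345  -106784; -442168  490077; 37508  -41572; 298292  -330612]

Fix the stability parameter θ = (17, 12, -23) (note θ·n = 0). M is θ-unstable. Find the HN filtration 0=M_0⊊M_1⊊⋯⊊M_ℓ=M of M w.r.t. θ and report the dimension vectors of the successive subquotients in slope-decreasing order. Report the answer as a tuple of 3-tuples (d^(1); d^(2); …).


Barcode: M ≅ I[1,1]^2, I[1,3]^2, I[3,3]^2. HN layers by μ_θ (3 steps, strictly decreasing):
  μ^(1)=17; μ^(2)=2; μ^(3)=-23

((2, 0, 0); (2, 2, 2); (0, 0, 2))


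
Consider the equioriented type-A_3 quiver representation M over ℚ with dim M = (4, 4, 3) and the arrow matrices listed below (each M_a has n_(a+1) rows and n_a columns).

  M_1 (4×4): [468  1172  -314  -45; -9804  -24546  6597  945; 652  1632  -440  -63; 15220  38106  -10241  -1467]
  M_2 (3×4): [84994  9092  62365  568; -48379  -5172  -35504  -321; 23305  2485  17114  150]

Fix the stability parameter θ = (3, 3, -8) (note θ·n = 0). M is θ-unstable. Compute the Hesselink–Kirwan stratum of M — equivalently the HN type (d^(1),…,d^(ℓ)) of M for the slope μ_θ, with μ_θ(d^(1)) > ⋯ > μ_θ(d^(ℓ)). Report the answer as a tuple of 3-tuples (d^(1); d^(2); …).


Via rank(M_{q-1}∘⋯∘M_p): M ≅ I[1,1]^2, I[1,3]^2, I[2,2], I[2,3].
μ_θ-semistable layers: μ^(1)=3; μ^(2)=-2/3; μ^(3)=-5/2

((2, 1, 0); (2, 2, 2); (0, 1, 1))


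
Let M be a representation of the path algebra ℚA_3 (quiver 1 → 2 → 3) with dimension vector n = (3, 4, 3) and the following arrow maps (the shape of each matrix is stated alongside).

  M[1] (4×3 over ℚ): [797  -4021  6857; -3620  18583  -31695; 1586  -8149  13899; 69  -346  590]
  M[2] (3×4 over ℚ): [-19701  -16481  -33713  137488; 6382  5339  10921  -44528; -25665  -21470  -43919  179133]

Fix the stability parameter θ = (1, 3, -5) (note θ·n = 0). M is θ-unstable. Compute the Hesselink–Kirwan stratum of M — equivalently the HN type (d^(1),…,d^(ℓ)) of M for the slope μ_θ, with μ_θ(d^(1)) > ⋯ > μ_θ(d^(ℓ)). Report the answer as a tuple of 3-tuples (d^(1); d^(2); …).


Barcode: M ≅ I[1,2], I[1,3]^2, I[2,3]. HN layers by μ_θ (4 steps, strictly decreasing):
  μ^(1)=3; μ^(2)=1; μ^(3)=-1/3; μ^(4)=-1

((0, 1, 0); (1, 0, 0); (2, 2, 2); (0, 1, 1))


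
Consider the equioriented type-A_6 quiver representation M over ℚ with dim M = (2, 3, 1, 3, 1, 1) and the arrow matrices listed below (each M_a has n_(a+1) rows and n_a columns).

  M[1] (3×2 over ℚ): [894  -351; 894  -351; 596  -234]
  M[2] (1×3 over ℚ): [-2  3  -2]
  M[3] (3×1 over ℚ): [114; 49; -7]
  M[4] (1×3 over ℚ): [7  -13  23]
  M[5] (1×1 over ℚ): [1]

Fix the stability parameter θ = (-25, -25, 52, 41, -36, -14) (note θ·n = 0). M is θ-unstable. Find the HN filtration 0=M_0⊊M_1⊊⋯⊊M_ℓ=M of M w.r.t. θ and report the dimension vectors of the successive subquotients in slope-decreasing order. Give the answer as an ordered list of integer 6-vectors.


Interval decomposition of M: I[1,1], I[1,4], I[2,2]^2, I[4,4], I[4,6].
HN type (ℓ=4): μ^(1)=93/2; μ^(2)=41; μ^(3)=-3; μ^(4)=-25

((0, 0, 1, 1, 0, 0); (0, 0, 0, 1, 0, 0); (0, 0, 0, 1, 1, 1); (2, 3, 0, 0, 0, 0))


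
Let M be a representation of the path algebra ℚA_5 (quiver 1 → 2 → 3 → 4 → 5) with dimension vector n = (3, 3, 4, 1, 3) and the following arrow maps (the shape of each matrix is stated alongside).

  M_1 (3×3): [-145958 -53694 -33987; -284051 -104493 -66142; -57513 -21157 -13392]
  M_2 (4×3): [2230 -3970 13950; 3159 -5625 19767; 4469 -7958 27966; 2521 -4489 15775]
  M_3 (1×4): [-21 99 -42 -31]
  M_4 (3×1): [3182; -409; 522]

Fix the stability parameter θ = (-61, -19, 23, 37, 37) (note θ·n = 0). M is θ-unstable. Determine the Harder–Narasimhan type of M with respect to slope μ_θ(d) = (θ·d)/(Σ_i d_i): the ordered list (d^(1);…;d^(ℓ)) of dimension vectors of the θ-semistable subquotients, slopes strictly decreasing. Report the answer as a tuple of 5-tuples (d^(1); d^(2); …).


Barcode: M ≅ I[1,2], I[1,3], I[1,5], I[3,3]^2, I[5,5]^2. HN layers by μ_θ (4 steps, strictly decreasing):
  μ^(1)=37; μ^(2)=23; μ^(3)=-19; μ^(4)=-61

((0, 0, 0, 1, 3); (0, 0, 4, 0, 0); (0, 3, 0, 0, 0); (3, 0, 0, 0, 0))


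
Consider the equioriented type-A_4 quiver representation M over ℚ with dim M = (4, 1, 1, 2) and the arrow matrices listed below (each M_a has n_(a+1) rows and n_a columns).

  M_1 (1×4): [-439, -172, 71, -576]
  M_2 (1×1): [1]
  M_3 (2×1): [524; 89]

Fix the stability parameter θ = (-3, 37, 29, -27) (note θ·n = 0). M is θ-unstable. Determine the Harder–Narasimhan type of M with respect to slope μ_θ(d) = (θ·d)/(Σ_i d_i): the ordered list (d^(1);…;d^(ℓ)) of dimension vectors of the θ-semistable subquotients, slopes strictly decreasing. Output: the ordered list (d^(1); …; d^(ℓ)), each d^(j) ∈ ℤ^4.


Interval decomposition of M: I[1,1]^3, I[1,4], I[4,4].
HN type (ℓ=3): μ^(1)=13; μ^(2)=-3; μ^(3)=-27

((0, 1, 1, 1); (4, 0, 0, 0); (0, 0, 0, 1))
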